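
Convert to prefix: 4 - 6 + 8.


left-to-right (same/higher precedence on left): tree is (+ (- 4 6) 8)
Prefix: + - 4 6 8


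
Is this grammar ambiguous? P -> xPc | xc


balanced x^n…c^n: each string has a unique parse
Unambiguous


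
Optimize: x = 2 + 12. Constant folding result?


2 + 12 = 14 at compile time
Optimized: x = 14


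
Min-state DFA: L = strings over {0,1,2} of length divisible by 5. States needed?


Track length mod 5: states 0..4, accept at 0
Minimal DFA: 5 states


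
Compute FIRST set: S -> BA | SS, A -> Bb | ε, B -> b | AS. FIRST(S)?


Per alternative of S: FIRST(BA) = {b}; FIRST(SS) = {b}
FIRST(S) = {b}


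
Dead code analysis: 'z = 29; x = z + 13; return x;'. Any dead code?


z is read by x's definition; x is returned
No dead code


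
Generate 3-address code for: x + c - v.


Break into single-operator statements:
t1 = x + c
t2 = t1 - v


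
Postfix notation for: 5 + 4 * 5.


* has higher precedence, evaluate 4*5 first
Postfix: 5 4 5 * +


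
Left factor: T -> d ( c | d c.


Common prefix: 'd'
Factored: T -> d T', T' -> ( c | c


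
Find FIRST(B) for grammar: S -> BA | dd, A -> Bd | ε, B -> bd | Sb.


Per alternative of B: FIRST(bd) = {b}; FIRST(Sb) = {b, d}
FIRST(B) = {b, d}


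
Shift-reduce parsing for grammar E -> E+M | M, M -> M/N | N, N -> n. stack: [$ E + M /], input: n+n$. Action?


no handle; shift 'n'
Action: shift


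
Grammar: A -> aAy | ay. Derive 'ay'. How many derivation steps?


Derivation: A => ay
Steps: 1


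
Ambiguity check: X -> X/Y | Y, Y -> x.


precedence layered via separate nonterminal Y: deterministic
Unambiguous


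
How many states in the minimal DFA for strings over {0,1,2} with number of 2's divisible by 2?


Track (count of 2) mod 2: states 0..1, accept at 0
Minimal DFA: 2 states


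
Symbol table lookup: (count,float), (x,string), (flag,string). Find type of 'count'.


Lookup 'count' → type float


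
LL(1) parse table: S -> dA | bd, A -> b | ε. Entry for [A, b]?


For [A, b]: 'b' ∈ FIRST(b)
Entry: A -> b


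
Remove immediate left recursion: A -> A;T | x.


Left-recursive alternatives: A;T; non-recursive: x
Introduce A': A -> xA', A' -> ;TA' | ε


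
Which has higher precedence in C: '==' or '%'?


'%' is multiplicative (level 10); '==' is equality (level 6)
Higher level binds tighter
'%' has higher precedence than '=='


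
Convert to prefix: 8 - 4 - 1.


left-to-right (same/higher precedence on left): tree is (- (- 8 4) 1)
Prefix: - - 8 4 1


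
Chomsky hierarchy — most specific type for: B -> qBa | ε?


Single nonterminal LHS, but q^n a^n is not regular
Classification: Type 2 (Context-Free)


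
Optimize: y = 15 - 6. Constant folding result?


15 - 6 = 9 at compile time
Optimized: y = 9


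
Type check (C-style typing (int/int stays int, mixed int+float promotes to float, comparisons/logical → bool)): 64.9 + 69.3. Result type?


Operand types: float + float
Rule: mixed int/float promotes to float; int/int stays int
Result type: float


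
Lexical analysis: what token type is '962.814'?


Pattern: digits with a decimal point
Type: FLOAT_LITERAL


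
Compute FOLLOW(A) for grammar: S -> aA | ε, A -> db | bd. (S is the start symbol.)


$ ∈ FOLLOW(S). For each A -> αBβ: add FIRST(β)\{ε} to FOLLOW(B); if β nullable, add FOLLOW(A).
FOLLOW(A) = {$}


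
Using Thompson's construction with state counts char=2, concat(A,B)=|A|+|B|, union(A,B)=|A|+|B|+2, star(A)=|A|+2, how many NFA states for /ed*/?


Syntax tree has 2 char leaf(s), 0 union(s), 1 star(s)
chars contribute 2×2 = 4; each union adds +2; each star adds +2
Total: 4 + 0 + 2 = 6 states


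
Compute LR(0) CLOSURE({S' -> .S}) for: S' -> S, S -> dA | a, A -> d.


Start: S' -> .S
For each item with dot before a nonterminal B, add B -> .γ for every B-production
Closure: [S' -> .S, S -> .dA, S -> .a]


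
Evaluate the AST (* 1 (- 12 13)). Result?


Evaluate inner: (- 12 13) = -1
Evaluate root: (* 1 -1) = -1
Result: -1


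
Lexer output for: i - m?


Scan left to right, longest-match per lexeme
Tokens: ID(i), OP(-), ID(m)


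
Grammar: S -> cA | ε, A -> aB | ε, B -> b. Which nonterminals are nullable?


A nonterminal is nullable iff some alternative derives ε (directly, or every symbol in it is nullable)
Nullable: {A, S}


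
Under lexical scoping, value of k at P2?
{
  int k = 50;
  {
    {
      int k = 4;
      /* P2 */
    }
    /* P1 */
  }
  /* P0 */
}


k declared in the same block as P2
k = 4


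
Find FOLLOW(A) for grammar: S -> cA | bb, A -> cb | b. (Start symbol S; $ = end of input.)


$ ∈ FOLLOW(S). For each A -> αBβ: add FIRST(β)\{ε} to FOLLOW(B); if β nullable, add FOLLOW(A).
FOLLOW(A) = {$}


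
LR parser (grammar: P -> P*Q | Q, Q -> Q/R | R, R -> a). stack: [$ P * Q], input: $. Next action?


handle 'P*Q' on top; lookahead ∈ FOLLOW(P) = {*, $}
Action: reduce (P -> P*Q)


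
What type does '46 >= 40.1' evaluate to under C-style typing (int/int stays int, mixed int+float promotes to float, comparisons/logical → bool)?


Operand types: int >= float
Rule: comparison yields bool
Result type: bool


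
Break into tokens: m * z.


Scan left to right, longest-match per lexeme
Tokens: ID(m), OP(*), ID(z)


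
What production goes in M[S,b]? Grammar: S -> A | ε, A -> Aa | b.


For [S, b]: 'b' ∈ FIRST(A)
Entry: S -> A


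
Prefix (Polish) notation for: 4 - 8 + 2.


left-to-right (same/higher precedence on left): tree is (+ (- 4 8) 2)
Prefix: + - 4 8 2


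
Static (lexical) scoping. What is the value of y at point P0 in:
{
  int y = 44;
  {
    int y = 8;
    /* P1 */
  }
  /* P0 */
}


y declared in the same block as P0
y = 44


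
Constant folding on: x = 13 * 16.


13 * 16 = 208 at compile time
Optimized: x = 208


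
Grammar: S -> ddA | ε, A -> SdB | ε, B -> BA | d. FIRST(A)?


Per alternative of A: FIRST(SdB) = {d}; FIRST(ε) = {ε}
FIRST(A) = {d, ε}


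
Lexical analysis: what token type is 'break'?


Pattern: reserved word
Type: KEYWORD


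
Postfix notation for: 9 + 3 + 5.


Left to right (same or higher precedence on left)
Postfix: 9 3 + 5 +


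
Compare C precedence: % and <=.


'%' is multiplicative (level 10); '<=' is relational (level 7)
Higher level binds tighter
'%' has higher precedence than '<='


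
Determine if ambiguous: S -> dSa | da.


balanced d^n…a^n: each string has a unique parse
Unambiguous


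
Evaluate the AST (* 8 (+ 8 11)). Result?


Evaluate inner: (+ 8 11) = 19
Evaluate root: (* 8 19) = 152
Result: 152


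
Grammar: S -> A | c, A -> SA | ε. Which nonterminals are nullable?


A nonterminal is nullable iff some alternative derives ε (directly, or every symbol in it is nullable)
Nullable: {A, S}


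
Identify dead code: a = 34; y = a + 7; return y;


a is read by y's definition; y is returned
No dead code


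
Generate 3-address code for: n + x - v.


Break into single-operator statements:
t1 = n + x
t2 = t1 - v


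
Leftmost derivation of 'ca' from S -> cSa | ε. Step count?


Derivation: S => cSa => ca
Steps: 2


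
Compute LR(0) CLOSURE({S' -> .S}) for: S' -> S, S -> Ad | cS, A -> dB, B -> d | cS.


Start: S' -> .S
For each item with dot before a nonterminal B, add B -> .γ for every B-production
Closure: [S' -> .S, S -> .Ad, S -> .cS, A -> .dB]


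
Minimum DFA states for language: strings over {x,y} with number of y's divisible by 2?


Track (count of y) mod 2: states 0..1, accept at 0
Minimal DFA: 2 states


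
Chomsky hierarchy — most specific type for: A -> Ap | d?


Left-linear: every RHS is a terminal or one nonterminal followed by a terminal
Classification: Type 3 (Regular)


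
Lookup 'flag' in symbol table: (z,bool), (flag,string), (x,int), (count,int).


Lookup 'flag' → type string


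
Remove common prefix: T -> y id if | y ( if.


Common prefix: 'y'
Factored: T -> y T', T' -> id if | ( if


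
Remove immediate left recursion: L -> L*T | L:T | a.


Left-recursive alternatives: L*T, L:T; non-recursive: a
Introduce L': L -> aL', L' -> *TL' | :TL' | ε


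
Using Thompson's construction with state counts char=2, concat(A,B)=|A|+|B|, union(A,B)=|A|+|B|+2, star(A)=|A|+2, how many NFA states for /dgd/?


Syntax tree has 3 char leaf(s), 0 union(s), 0 star(s)
chars contribute 3×2 = 6; each union adds +2; each star adds +2
Total: 6 + 0 + 0 = 6 states


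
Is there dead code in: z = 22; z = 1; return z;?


first assignment to z is overwritten before any read
Dead: 'z = 22'


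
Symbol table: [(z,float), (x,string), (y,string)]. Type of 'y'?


Lookup 'y' → type string


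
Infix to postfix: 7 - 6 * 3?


* has higher precedence, evaluate 6*3 first
Postfix: 7 6 3 * -


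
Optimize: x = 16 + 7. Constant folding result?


16 + 7 = 23 at compile time
Optimized: x = 23


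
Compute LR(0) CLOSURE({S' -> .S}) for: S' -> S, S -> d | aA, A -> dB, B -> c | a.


Start: S' -> .S
For each item with dot before a nonterminal B, add B -> .γ for every B-production
Closure: [S' -> .S, S -> .d, S -> .aA]


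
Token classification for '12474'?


Pattern: digits only
Type: INTEGER_LITERAL


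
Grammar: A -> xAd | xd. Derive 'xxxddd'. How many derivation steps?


Derivation: A => xAd => xxAdd => xxxddd
Steps: 3


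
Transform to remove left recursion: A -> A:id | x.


Left-recursive alternatives: A:id; non-recursive: x
Introduce A': A -> xA', A' -> :idA' | ε


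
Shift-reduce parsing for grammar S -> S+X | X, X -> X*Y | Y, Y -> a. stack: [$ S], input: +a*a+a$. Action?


shift '+' to continue S -> S+X
Action: shift


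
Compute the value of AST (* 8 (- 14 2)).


Evaluate inner: (- 14 2) = 12
Evaluate root: (* 8 12) = 96
Result: 96


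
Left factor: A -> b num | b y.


Common prefix: 'b'
Factored: A -> b A', A' -> num | y


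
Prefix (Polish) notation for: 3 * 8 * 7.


left-to-right (same/higher precedence on left): tree is (* (* 3 8) 7)
Prefix: * * 3 8 7


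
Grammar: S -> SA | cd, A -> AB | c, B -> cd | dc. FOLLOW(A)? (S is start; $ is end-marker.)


$ ∈ FOLLOW(S). For each A -> αBβ: add FIRST(β)\{ε} to FOLLOW(B); if β nullable, add FOLLOW(A).
FOLLOW(A) = {$, c, d}


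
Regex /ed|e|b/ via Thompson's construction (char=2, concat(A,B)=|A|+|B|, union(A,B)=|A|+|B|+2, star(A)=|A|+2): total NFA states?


Syntax tree has 4 char leaf(s), 2 union(s), 0 star(s)
chars contribute 4×2 = 8; each union adds +2; each star adds +2
Total: 8 + 4 + 0 = 12 states


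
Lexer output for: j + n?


Scan left to right, longest-match per lexeme
Tokens: ID(j), OP(+), ID(n)


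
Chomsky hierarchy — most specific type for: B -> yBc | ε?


Single nonterminal LHS, but y^n c^n is not regular
Classification: Type 2 (Context-Free)


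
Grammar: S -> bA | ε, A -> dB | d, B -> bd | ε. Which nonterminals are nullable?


A nonterminal is nullable iff some alternative derives ε (directly, or every symbol in it is nullable)
Nullable: {B, S}


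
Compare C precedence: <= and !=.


'<=' is relational (level 7); '!=' is equality (level 6)
Higher level binds tighter
'<=' has higher precedence than '!='


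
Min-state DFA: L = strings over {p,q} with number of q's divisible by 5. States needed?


Track (count of q) mod 5: states 0..4, accept at 0
Minimal DFA: 5 states


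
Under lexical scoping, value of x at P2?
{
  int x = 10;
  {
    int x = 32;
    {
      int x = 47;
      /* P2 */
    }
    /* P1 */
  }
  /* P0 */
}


x declared in the same block as P2
x = 47


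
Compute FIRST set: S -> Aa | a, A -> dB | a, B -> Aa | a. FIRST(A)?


Per alternative of A: FIRST(dB) = {d}; FIRST(a) = {a}
FIRST(A) = {a, d}


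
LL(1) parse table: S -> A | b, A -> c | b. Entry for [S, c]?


For [S, c]: 'c' ∈ FIRST(A)
Entry: S -> A


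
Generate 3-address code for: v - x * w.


Break into single-operator statements:
t1 = x * w
t2 = v - t1


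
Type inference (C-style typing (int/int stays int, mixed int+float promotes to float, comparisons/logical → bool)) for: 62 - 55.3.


Operand types: int - float
Rule: mixed int/float promotes to float; int/int stays int
Result type: float


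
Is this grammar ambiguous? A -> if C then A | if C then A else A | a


dangling else: 'if C then if C then a else a' parses two ways
Ambiguous


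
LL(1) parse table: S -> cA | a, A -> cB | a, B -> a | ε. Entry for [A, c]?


For [A, c]: 'c' ∈ FIRST(cB)
Entry: A -> cB


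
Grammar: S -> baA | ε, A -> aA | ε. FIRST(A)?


Per alternative of A: FIRST(aA) = {a}; FIRST(ε) = {ε}
FIRST(A) = {a, ε}


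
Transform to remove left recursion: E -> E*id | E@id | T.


Left-recursive alternatives: E*id, E@id; non-recursive: T
Introduce E': E -> TE', E' -> *idE' | @idE' | ε


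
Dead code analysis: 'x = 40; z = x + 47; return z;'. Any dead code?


x is read by z's definition; z is returned
No dead code


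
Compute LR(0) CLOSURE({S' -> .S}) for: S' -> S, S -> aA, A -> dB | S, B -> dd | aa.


Start: S' -> .S
For each item with dot before a nonterminal B, add B -> .γ for every B-production
Closure: [S' -> .S, S -> .aA]


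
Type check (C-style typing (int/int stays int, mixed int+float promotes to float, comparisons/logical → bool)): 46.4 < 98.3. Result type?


Operand types: float < float
Rule: comparison yields bool
Result type: bool


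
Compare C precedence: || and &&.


'&&' is logical AND (level 2); '||' is logical OR (level 1)
Higher level binds tighter
'&&' has higher precedence than '||'


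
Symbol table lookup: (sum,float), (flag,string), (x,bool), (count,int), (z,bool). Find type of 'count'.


Lookup 'count' → type int


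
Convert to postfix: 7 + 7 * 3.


* has higher precedence, evaluate 7*3 first
Postfix: 7 7 3 * +


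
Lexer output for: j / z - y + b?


Scan left to right, longest-match per lexeme
Tokens: ID(j), OP(/), ID(z), OP(-), ID(y), OP(+), ID(b)


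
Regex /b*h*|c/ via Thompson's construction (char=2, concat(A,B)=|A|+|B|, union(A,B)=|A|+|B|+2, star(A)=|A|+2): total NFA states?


Syntax tree has 3 char leaf(s), 1 union(s), 2 star(s)
chars contribute 3×2 = 6; each union adds +2; each star adds +2
Total: 6 + 2 + 4 = 12 states


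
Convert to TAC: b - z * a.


Break into single-operator statements:
t1 = z * a
t2 = b - t1


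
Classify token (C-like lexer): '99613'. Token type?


Pattern: digits only
Type: INTEGER_LITERAL


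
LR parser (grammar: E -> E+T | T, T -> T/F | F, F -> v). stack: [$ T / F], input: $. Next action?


handle 'T/F' on top
Action: reduce (T -> T/F)


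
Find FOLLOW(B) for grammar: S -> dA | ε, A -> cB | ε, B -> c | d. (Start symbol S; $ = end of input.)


$ ∈ FOLLOW(S). For each A -> αBβ: add FIRST(β)\{ε} to FOLLOW(B); if β nullable, add FOLLOW(A).
FOLLOW(B) = {$}


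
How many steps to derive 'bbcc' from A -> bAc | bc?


Derivation: A => bAc => bbcc
Steps: 2


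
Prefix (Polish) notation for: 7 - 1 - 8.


left-to-right (same/higher precedence on left): tree is (- (- 7 1) 8)
Prefix: - - 7 1 8


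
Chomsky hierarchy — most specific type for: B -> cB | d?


Right-linear: every RHS is a terminal or a terminal followed by one nonterminal
Classification: Type 3 (Regular)


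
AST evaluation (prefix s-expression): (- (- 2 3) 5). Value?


Evaluate inner: (- 2 3) = -1
Evaluate root: (- -1 5) = -6
Result: -6


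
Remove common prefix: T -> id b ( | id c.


Common prefix: 'id'
Factored: T -> id T', T' -> b ( | c


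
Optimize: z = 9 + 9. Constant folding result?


9 + 9 = 18 at compile time
Optimized: z = 18


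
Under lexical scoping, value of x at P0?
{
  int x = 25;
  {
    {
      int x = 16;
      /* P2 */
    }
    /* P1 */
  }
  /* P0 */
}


x declared in the same block as P0
x = 25


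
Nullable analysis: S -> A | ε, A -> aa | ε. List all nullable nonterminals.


A nonterminal is nullable iff some alternative derives ε (directly, or every symbol in it is nullable)
Nullable: {A, S}


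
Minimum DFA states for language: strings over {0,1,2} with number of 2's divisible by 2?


Track (count of 2) mod 2: states 0..1, accept at 0
Minimal DFA: 2 states


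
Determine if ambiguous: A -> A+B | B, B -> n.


precedence layered via separate nonterminal B: deterministic
Unambiguous


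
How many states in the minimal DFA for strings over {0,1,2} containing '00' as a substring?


KMP-style automaton: 2 progress states + 1 absorbing accept = 3
Minimal DFA: 3 states


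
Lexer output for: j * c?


Scan left to right, longest-match per lexeme
Tokens: ID(j), OP(*), ID(c)


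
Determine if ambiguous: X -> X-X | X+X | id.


'id-id+id' has two parse trees (no precedence encoded between - and +)
Ambiguous


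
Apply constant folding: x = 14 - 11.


14 - 11 = 3 at compile time
Optimized: x = 3


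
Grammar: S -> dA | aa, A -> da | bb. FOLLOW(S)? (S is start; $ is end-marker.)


$ ∈ FOLLOW(S). For each A -> αBβ: add FIRST(β)\{ε} to FOLLOW(B); if β nullable, add FOLLOW(A).
FOLLOW(S) = {$}


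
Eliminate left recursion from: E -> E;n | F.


Left-recursive alternatives: E;n; non-recursive: F
Introduce E': E -> FE', E' -> ;nE' | ε


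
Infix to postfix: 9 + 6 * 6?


* has higher precedence, evaluate 6*6 first
Postfix: 9 6 6 * +


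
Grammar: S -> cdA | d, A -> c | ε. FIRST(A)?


Per alternative of A: FIRST(c) = {c}; FIRST(ε) = {ε}
FIRST(A) = {c, ε}


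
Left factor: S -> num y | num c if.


Common prefix: 'num'
Factored: S -> num S', S' -> y | c if


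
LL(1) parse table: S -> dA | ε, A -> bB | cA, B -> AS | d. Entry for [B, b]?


For [B, b]: 'b' ∈ FIRST(AS)
Entry: B -> AS


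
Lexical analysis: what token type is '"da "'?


Pattern: double-quoted sequence
Type: STRING_LITERAL


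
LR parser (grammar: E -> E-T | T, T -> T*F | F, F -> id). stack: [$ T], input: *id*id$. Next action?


shift '*' to continue T -> T*F
Action: shift


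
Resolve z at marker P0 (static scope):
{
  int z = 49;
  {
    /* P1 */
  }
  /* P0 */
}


z declared in the same block as P0
z = 49


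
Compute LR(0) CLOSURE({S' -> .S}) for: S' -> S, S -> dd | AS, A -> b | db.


Start: S' -> .S
For each item with dot before a nonterminal B, add B -> .γ for every B-production
Closure: [S' -> .S, S -> .dd, S -> .AS, A -> .b, A -> .db]


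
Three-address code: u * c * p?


Break into single-operator statements:
t1 = u * c
t2 = t1 * p


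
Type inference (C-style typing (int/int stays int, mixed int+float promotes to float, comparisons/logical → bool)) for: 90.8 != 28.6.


Operand types: float != float
Rule: comparison yields bool
Result type: bool


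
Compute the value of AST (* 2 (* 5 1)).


Evaluate inner: (* 5 1) = 5
Evaluate root: (* 2 5) = 10
Result: 10


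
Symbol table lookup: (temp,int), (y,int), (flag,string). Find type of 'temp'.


Lookup 'temp' → type int


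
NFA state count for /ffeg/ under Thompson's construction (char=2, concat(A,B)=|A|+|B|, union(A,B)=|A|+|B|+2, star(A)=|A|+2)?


Syntax tree has 4 char leaf(s), 0 union(s), 0 star(s)
chars contribute 4×2 = 8; each union adds +2; each star adds +2
Total: 8 + 0 + 0 = 8 states


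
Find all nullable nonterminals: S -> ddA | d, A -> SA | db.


A nonterminal is nullable iff some alternative derives ε (directly, or every symbol in it is nullable)
Nullable: {}


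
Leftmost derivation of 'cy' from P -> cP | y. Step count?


Derivation: P => cP => cy
Steps: 2


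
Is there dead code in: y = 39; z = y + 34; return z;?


y is read by z's definition; z is returned
No dead code


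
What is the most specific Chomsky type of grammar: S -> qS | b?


Right-linear: every RHS is a terminal or a terminal followed by one nonterminal
Classification: Type 3 (Regular)


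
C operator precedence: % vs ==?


'%' is multiplicative (level 10); '==' is equality (level 6)
Higher level binds tighter
'%' has higher precedence than '=='


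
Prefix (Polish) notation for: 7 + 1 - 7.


left-to-right (same/higher precedence on left): tree is (- (+ 7 1) 7)
Prefix: - + 7 1 7


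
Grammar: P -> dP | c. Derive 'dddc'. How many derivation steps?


Derivation: P => dP => ddP => dddP => dddc
Steps: 4


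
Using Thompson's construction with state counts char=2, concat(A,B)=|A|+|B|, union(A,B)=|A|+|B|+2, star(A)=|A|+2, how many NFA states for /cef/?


Syntax tree has 3 char leaf(s), 0 union(s), 0 star(s)
chars contribute 3×2 = 6; each union adds +2; each star adds +2
Total: 6 + 0 + 0 = 6 states


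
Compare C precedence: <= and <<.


'<<' is shift (level 8); '<=' is relational (level 7)
Higher level binds tighter
'<<' has higher precedence than '<='


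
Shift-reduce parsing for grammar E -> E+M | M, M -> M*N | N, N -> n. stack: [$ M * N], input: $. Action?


handle 'M*N' on top
Action: reduce (M -> M*N)


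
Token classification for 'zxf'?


Pattern: letter/underscore followed by alphanumerics, not a keyword
Type: IDENTIFIER


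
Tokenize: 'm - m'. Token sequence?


Scan left to right, longest-match per lexeme
Tokens: ID(m), OP(-), ID(m)


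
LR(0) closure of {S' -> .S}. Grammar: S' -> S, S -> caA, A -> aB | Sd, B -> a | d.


Start: S' -> .S
For each item with dot before a nonterminal B, add B -> .γ for every B-production
Closure: [S' -> .S, S -> .caA]


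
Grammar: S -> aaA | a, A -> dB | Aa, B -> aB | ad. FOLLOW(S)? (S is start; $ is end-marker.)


$ ∈ FOLLOW(S). For each A -> αBβ: add FIRST(β)\{ε} to FOLLOW(B); if β nullable, add FOLLOW(A).
FOLLOW(S) = {$}


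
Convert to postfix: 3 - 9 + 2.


Left to right (same or higher precedence on left)
Postfix: 3 9 - 2 +


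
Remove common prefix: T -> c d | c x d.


Common prefix: 'c'
Factored: T -> c T', T' -> d | x d


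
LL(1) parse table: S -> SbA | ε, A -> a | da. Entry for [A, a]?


For [A, a]: 'a' ∈ FIRST(a)
Entry: A -> a


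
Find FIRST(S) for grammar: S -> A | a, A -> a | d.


Per alternative of S: FIRST(A) = {a, d}; FIRST(a) = {a}
FIRST(S) = {a, d}


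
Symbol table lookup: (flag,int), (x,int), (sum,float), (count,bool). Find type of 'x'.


Lookup 'x' → type int


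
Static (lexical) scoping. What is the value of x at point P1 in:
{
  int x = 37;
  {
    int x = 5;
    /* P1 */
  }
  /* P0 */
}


x declared in the same block as P1
x = 5


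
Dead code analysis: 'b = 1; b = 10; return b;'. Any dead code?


first assignment to b is overwritten before any read
Dead: 'b = 1'


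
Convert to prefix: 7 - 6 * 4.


'*' binds tighter: tree is (- 7 (* 6 4))
Prefix: - 7 * 6 4


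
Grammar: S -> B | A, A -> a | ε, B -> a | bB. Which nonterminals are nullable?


A nonterminal is nullable iff some alternative derives ε (directly, or every symbol in it is nullable)
Nullable: {A, S}


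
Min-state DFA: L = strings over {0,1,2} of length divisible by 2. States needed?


Track length mod 2: states 0..1, accept at 0
Minimal DFA: 2 states


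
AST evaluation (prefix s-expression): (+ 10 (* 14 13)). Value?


Evaluate inner: (* 14 13) = 182
Evaluate root: (+ 10 182) = 192
Result: 192


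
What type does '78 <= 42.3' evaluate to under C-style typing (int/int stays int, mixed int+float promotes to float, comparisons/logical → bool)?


Operand types: int <= float
Rule: comparison yields bool
Result type: bool


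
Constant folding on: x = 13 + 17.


13 + 17 = 30 at compile time
Optimized: x = 30


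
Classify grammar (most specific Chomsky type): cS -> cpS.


LHS has context (more than one symbol) and |LHS| ≤ |RHS|
Classification: Type 1 (Context-Sensitive)


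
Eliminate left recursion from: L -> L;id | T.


Left-recursive alternatives: L;id; non-recursive: T
Introduce L': L -> TL', L' -> ;idL' | ε


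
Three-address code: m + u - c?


Break into single-operator statements:
t1 = m + u
t2 = t1 - c


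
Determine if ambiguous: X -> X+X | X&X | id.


'id+id&id' has two parse trees (no precedence encoded between + and &)
Ambiguous


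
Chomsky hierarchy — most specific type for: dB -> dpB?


LHS has context (more than one symbol) and |LHS| ≤ |RHS|
Classification: Type 1 (Context-Sensitive)


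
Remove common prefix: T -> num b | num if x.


Common prefix: 'num'
Factored: T -> num T', T' -> b | if x


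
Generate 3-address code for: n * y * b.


Break into single-operator statements:
t1 = n * y
t2 = t1 * b


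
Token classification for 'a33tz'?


Pattern: letter/underscore followed by alphanumerics, not a keyword
Type: IDENTIFIER


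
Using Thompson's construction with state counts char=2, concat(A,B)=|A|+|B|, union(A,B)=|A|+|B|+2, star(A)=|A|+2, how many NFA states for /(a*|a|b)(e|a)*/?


Syntax tree has 5 char leaf(s), 3 union(s), 2 star(s)
chars contribute 5×2 = 10; each union adds +2; each star adds +2
Total: 10 + 6 + 4 = 20 states


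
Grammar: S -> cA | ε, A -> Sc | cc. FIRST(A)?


Per alternative of A: FIRST(Sc) = {c}; FIRST(cc) = {c}
FIRST(A) = {c}


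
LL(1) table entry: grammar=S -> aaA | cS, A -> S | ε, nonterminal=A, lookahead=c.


For [A, c]: 'c' ∈ FIRST(S)
Entry: A -> S


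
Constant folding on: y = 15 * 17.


15 * 17 = 255 at compile time
Optimized: y = 255


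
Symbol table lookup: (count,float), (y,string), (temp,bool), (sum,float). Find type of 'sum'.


Lookup 'sum' → type float


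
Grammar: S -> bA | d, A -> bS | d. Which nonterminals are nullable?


A nonterminal is nullable iff some alternative derives ε (directly, or every symbol in it is nullable)
Nullable: {}


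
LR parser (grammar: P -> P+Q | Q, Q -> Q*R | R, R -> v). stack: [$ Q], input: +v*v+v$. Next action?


lookahead ∉ {*} so Q won't extend; reduce P -> Q
Action: reduce (P -> Q)


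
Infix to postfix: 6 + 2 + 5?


Left to right (same or higher precedence on left)
Postfix: 6 2 + 5 +


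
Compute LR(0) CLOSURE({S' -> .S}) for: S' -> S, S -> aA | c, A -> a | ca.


Start: S' -> .S
For each item with dot before a nonterminal B, add B -> .γ for every B-production
Closure: [S' -> .S, S -> .aA, S -> .c]


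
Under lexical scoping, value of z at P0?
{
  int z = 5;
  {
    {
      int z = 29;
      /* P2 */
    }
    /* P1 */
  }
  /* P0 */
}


z declared in the same block as P0
z = 5


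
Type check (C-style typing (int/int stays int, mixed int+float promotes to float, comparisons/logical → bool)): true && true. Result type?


Operand types: bool && bool
Rule: logical operators take bool operands and yield bool
Result type: bool


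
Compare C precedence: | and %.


'%' is multiplicative (level 10); '|' is bitwise OR (level 3)
Higher level binds tighter
'%' has higher precedence than '|'


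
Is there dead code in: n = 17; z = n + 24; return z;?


n is read by z's definition; z is returned
No dead code


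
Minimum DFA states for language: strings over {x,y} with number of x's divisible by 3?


Track (count of x) mod 3: states 0..2, accept at 0
Minimal DFA: 3 states


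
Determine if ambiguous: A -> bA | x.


right-linear, alternatives start with distinct terminals 'b' vs 'x': unique leftmost derivation
Unambiguous


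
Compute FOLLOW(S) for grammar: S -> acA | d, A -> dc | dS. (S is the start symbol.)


$ ∈ FOLLOW(S). For each A -> αBβ: add FIRST(β)\{ε} to FOLLOW(B); if β nullable, add FOLLOW(A).
FOLLOW(S) = {$}


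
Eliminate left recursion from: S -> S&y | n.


Left-recursive alternatives: S&y; non-recursive: n
Introduce S': S -> nS', S' -> &yS' | ε


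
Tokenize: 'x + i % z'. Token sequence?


Scan left to right, longest-match per lexeme
Tokens: ID(x), OP(+), ID(i), OP(%), ID(z)


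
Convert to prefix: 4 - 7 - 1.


left-to-right (same/higher precedence on left): tree is (- (- 4 7) 1)
Prefix: - - 4 7 1


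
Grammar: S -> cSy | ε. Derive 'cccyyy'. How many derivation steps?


Derivation: S => cSy => ccSyy => cccSyyy => cccyyy
Steps: 4


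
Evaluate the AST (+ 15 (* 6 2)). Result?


Evaluate inner: (* 6 2) = 12
Evaluate root: (+ 15 12) = 27
Result: 27


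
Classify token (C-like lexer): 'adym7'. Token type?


Pattern: letter/underscore followed by alphanumerics, not a keyword
Type: IDENTIFIER


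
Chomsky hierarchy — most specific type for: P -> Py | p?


Left-linear: every RHS is a terminal or one nonterminal followed by a terminal
Classification: Type 3 (Regular)


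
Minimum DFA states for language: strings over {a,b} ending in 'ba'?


Track the longest suffix of input matching a prefix of 'ba': 3 classes (prefixes of length 0..2)
Minimal DFA: 3 states


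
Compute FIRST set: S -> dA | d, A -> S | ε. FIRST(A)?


Per alternative of A: FIRST(S) = {d}; FIRST(ε) = {ε}
FIRST(A) = {d, ε}


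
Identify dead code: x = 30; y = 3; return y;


x is assigned but never read
Dead: 'x = 30'


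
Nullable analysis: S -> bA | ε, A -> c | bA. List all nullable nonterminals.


A nonterminal is nullable iff some alternative derives ε (directly, or every symbol in it is nullable)
Nullable: {S}


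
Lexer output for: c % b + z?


Scan left to right, longest-match per lexeme
Tokens: ID(c), OP(%), ID(b), OP(+), ID(z)


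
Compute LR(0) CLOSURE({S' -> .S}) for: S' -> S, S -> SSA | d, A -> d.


Start: S' -> .S
For each item with dot before a nonterminal B, add B -> .γ for every B-production
Closure: [S' -> .S, S -> .SSA, S -> .d]


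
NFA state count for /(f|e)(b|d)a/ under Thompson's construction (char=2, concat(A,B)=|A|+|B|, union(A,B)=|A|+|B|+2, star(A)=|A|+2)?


Syntax tree has 5 char leaf(s), 2 union(s), 0 star(s)
chars contribute 5×2 = 10; each union adds +2; each star adds +2
Total: 10 + 4 + 0 = 14 states


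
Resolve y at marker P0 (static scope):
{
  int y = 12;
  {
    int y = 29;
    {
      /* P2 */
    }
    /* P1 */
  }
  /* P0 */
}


y declared in the same block as P0
y = 12


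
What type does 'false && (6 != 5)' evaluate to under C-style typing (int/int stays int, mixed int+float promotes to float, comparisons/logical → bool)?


Operand types: bool && bool
Rule: logical operators take bool operands and yield bool
Result type: bool


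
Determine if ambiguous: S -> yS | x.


right-linear, alternatives start with distinct terminals 'y' vs 'x': unique leftmost derivation
Unambiguous


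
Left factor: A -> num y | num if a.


Common prefix: 'num'
Factored: A -> num A', A' -> y | if a


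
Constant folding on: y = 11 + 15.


11 + 15 = 26 at compile time
Optimized: y = 26


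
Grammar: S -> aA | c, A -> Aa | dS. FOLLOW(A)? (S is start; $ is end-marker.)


$ ∈ FOLLOW(S). For each A -> αBβ: add FIRST(β)\{ε} to FOLLOW(B); if β nullable, add FOLLOW(A).
FOLLOW(A) = {$, a}


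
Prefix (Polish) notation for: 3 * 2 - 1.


left-to-right (same/higher precedence on left): tree is (- (* 3 2) 1)
Prefix: - * 3 2 1


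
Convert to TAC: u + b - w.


Break into single-operator statements:
t1 = u + b
t2 = t1 - w


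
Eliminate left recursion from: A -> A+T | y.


Left-recursive alternatives: A+T; non-recursive: y
Introduce A': A -> yA', A' -> +TA' | ε


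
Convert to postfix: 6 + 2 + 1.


Left to right (same or higher precedence on left)
Postfix: 6 2 + 1 +


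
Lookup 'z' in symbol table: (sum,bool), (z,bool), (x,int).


Lookup 'z' → type bool


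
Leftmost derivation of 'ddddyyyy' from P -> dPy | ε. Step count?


Derivation: P => dPy => ddPyy => dddPyyy => ddddPyyyy => ddddyyyy
Steps: 5


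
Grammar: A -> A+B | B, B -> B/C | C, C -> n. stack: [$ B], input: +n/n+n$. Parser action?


lookahead ∉ {/} so B won't extend; reduce A -> B
Action: reduce (A -> B)


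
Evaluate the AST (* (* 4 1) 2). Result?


Evaluate inner: (* 4 1) = 4
Evaluate root: (* 4 2) = 8
Result: 8


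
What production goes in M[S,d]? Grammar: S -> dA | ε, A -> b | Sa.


For [S, d]: 'd' ∈ FIRST(dA)
Entry: S -> dA


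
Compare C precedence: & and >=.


'>=' is relational (level 7); '&' is bitwise AND (level 5)
Higher level binds tighter
'>=' has higher precedence than '&'


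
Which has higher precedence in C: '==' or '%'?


'%' is multiplicative (level 10); '==' is equality (level 6)
Higher level binds tighter
'%' has higher precedence than '=='


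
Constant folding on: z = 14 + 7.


14 + 7 = 21 at compile time
Optimized: z = 21


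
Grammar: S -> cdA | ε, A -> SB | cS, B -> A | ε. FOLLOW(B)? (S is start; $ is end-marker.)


$ ∈ FOLLOW(S). For each A -> αBβ: add FIRST(β)\{ε} to FOLLOW(B); if β nullable, add FOLLOW(A).
FOLLOW(B) = {$, c}


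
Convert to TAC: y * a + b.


Break into single-operator statements:
t1 = y * a
t2 = t1 + b


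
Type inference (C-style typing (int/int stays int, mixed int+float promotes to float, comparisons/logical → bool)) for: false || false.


Operand types: bool || bool
Rule: logical operators take bool operands and yield bool
Result type: bool


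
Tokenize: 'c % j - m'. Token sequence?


Scan left to right, longest-match per lexeme
Tokens: ID(c), OP(%), ID(j), OP(-), ID(m)


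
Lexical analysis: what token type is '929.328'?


Pattern: digits with a decimal point
Type: FLOAT_LITERAL


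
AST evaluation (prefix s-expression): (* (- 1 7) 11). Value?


Evaluate inner: (- 1 7) = -6
Evaluate root: (* -6 11) = -66
Result: -66


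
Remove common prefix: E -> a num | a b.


Common prefix: 'a'
Factored: E -> a E', E' -> num | b


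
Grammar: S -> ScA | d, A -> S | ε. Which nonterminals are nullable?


A nonterminal is nullable iff some alternative derives ε (directly, or every symbol in it is nullable)
Nullable: {A}


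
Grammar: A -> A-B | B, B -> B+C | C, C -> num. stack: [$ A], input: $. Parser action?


start symbol A on stack, input exhausted
Action: accept


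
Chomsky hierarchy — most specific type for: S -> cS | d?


Right-linear: every RHS is a terminal or a terminal followed by one nonterminal
Classification: Type 3 (Regular)


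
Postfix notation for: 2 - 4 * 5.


* has higher precedence, evaluate 4*5 first
Postfix: 2 4 5 * -


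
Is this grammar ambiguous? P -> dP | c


right-linear, alternatives start with distinct terminals 'd' vs 'c': unique leftmost derivation
Unambiguous


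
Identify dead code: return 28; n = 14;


statement follows a return and is unreachable
Dead: 'n = 14'


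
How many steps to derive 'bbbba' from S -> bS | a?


Derivation: S => bS => bbS => bbbS => bbbbS => bbbba
Steps: 5


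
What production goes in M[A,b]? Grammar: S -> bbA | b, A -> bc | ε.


For [A, b]: 'b' ∈ FIRST(bc)
Entry: A -> bc


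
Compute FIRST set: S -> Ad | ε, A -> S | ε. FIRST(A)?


Per alternative of A: FIRST(S) = {d, ε}; FIRST(ε) = {ε}
FIRST(A) = {d, ε}


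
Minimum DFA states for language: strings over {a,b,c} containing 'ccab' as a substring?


KMP-style automaton: 4 progress states + 1 absorbing accept = 5
Minimal DFA: 5 states


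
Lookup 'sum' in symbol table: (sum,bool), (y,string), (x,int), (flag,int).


Lookup 'sum' → type bool


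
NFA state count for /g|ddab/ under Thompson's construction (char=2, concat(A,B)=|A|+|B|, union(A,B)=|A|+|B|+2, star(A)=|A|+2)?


Syntax tree has 5 char leaf(s), 1 union(s), 0 star(s)
chars contribute 5×2 = 10; each union adds +2; each star adds +2
Total: 10 + 2 + 0 = 12 states


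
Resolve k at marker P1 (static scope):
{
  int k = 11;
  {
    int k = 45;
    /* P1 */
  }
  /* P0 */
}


k declared in the same block as P1
k = 45


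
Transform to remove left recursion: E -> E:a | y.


Left-recursive alternatives: E:a; non-recursive: y
Introduce E': E -> yE', E' -> :aE' | ε


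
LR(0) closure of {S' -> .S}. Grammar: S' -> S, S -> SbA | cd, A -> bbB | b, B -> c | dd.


Start: S' -> .S
For each item with dot before a nonterminal B, add B -> .γ for every B-production
Closure: [S' -> .S, S -> .SbA, S -> .cd]


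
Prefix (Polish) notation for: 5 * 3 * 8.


left-to-right (same/higher precedence on left): tree is (* (* 5 3) 8)
Prefix: * * 5 3 8


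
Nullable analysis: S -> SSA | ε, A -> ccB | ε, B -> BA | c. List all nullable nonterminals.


A nonterminal is nullable iff some alternative derives ε (directly, or every symbol in it is nullable)
Nullable: {A, S}


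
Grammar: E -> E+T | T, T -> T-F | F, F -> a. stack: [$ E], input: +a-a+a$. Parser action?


shift '+' to continue E -> E+T
Action: shift


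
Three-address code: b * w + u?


Break into single-operator statements:
t1 = b * w
t2 = t1 + u


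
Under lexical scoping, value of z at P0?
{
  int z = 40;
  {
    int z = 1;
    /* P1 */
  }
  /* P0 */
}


z declared in the same block as P0
z = 40


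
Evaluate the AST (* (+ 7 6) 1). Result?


Evaluate inner: (+ 7 6) = 13
Evaluate root: (* 13 1) = 13
Result: 13


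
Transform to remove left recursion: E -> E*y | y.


Left-recursive alternatives: E*y; non-recursive: y
Introduce E': E -> yE', E' -> *yE' | ε


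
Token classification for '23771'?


Pattern: digits only
Type: INTEGER_LITERAL


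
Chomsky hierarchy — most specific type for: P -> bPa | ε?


Single nonterminal LHS, but b^n a^n is not regular
Classification: Type 2 (Context-Free)


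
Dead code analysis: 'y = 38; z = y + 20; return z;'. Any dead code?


y is read by z's definition; z is returned
No dead code


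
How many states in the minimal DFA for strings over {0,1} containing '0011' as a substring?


KMP-style automaton: 4 progress states + 1 absorbing accept = 5
Minimal DFA: 5 states


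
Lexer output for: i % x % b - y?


Scan left to right, longest-match per lexeme
Tokens: ID(i), OP(%), ID(x), OP(%), ID(b), OP(-), ID(y)


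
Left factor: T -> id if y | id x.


Common prefix: 'id'
Factored: T -> id T', T' -> if y | x


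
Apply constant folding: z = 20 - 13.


20 - 13 = 7 at compile time
Optimized: z = 7


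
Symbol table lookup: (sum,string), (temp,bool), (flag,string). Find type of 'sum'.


Lookup 'sum' → type string


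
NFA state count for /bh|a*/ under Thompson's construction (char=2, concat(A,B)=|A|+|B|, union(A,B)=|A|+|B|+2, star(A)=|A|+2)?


Syntax tree has 3 char leaf(s), 1 union(s), 1 star(s)
chars contribute 3×2 = 6; each union adds +2; each star adds +2
Total: 6 + 2 + 2 = 10 states


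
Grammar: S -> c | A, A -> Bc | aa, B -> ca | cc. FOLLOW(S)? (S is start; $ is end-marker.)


$ ∈ FOLLOW(S). For each A -> αBβ: add FIRST(β)\{ε} to FOLLOW(B); if β nullable, add FOLLOW(A).
FOLLOW(S) = {$}


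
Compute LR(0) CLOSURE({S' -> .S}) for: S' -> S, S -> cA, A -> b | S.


Start: S' -> .S
For each item with dot before a nonterminal B, add B -> .γ for every B-production
Closure: [S' -> .S, S -> .cA]


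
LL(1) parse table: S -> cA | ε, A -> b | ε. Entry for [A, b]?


For [A, b]: 'b' ∈ FIRST(b)
Entry: A -> b


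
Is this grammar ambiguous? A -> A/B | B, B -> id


precedence layered via separate nonterminal B: deterministic
Unambiguous


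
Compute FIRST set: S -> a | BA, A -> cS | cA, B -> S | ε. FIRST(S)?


Per alternative of S: FIRST(a) = {a}; FIRST(BA) = {a, c}
FIRST(S) = {a, c}
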